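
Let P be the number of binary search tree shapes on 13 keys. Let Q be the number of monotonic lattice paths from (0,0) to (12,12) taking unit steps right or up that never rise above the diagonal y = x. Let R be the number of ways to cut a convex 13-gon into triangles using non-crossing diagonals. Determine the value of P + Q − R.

892126

Binary trees (left/right distinguished) on n nodes are counted by C_n; here n = 13. So P = C_13 = 742900.
Monotone paths in an n×n grid that stay weakly below the diagonal are counted by C_n; here n = 12. So Q = C_12 = 208012.
Triangulations of a convex m-gon are counted by C_{m−2}; with m = 13 this is C_11. So R = C_11 = 58786.
P + Q − R = 742900 + 208012 − 58786 = 892126.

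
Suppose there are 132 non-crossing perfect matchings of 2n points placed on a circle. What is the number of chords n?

6

Non-crossing pairings of 2n points on a circle are counted by C_n, and C_6 = 132.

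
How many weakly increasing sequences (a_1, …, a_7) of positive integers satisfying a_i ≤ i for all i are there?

Weakly increasing sequences with a_i ≤ i biject with Dyck paths of semilength 7, so there are C_7.
C_7 = C(14,7)/8 = 3432/8 = 429.

429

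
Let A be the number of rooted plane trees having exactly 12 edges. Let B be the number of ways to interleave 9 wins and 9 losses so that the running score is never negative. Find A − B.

203150

Rooted ordered trees with n edges are counted by C_n; here n = 12. So A = C_12 = 208012.
Ballot sequences with n votes each where one side never trails are Dyck words, counted by C_n; here n = 9. So B = C_9 = 4862.
A − B = 208012 − 4862 = 203150.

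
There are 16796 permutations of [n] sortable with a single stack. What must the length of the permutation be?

10

Stack-sortable permutations of [n] are counted by C_n; 16796 = C_10.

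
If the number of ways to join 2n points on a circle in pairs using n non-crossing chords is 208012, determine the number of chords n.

12

Non-crossing pairings of 2n points on a circle are counted by C_n, and C_12 = 208012.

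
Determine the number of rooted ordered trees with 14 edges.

A rooted plane tree with 14 edges has 15 nodes, and the count is C_14.
C_14 = C(28,14)/15 = 40116600/15 = 2674440.

2674440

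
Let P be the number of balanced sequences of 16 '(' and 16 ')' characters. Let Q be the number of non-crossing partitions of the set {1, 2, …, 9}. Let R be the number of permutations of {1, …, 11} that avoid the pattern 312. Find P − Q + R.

35411594

With 16 pairs the number of balanced bracket strings is the Catalan number C_16. So P = C_16 = 35357670.
The non-crossing partitions of [9] form a lattice of size C_9. So Q = C_9 = 4862.
For any fixed pattern of length 3, the pattern-avoiding permutations of [11] number C_11. So R = C_11 = 58786.
P − Q + R = 35357670 − 4862 + 58786 = 35411594.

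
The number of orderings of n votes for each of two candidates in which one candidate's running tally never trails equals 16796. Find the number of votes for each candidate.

10

Such ballot sequences with n votes each are counted by C_n. The Catalan number equal to 16796 is C_10.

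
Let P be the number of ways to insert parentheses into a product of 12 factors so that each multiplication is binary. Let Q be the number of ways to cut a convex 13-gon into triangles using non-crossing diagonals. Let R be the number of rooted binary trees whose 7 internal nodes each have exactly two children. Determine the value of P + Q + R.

118001

Bracketing 12 factors into binary products is counted by C_{12−1} = C_11. So P = C_11 = 58786.
The number of triangulations of a 13-gon is the Catalan number C_11 (index = sides − 2). So Q = C_11 = 58786.
Full binary trees with n internal nodes are counted by C_n; here n = 7. So R = C_7 = 429.
P + Q + R = 58786 + 58786 + 429 = 118001.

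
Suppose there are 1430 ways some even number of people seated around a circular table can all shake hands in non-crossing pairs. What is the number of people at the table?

Non-crossing handshake pairings of 2n people are counted by C_n. The Catalan number equal to 1430 is C_8.
So n = 8, and there are 2n = 16 people.

16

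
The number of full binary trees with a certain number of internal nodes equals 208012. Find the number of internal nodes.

Full binary trees with n internal nodes are counted by C_n. Since C_12 = 208012, the index is 12.

12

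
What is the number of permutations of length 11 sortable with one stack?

Stack-sortable permutations are exactly the 231-avoiding ones, counted by C_n; here n = 11.
C_11 = C(22,11)/12 = 705432/12 = 58786.

58786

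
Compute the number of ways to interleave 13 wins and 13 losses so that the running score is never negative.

Reading a vote for the leader as '(' and for the other as ')' turns such a sequence into a balanced string of 13 pairs, so the count is C_13.
C_13 = C_12 · 2(2·12+1)/(12+2) = 208012 · 50/14 = 742900.

742900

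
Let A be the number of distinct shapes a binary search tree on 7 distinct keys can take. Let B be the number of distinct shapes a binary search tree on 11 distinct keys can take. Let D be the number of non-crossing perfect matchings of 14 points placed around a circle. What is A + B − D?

58786

Rooted binary trees with 7 nodes (each child slot possibly empty) number C_7. So A = C_7 = 429.
There are C_n binary search tree shapes on n keys; with n = 11 that is C_11. So B = C_11 = 58786.
Pairing 14 circle points by 7 non-crossing chords gives C_7 matchings. So D = C_7 = 429.
A + B − D = 429 + 58786 − 429 = 58786.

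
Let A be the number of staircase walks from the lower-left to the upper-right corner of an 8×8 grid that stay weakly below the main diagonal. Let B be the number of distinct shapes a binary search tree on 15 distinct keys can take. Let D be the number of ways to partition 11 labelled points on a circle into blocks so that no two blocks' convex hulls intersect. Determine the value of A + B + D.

9755061

Sub-diagonal monotone paths from (0,0) to (8,8) biject with Dyck paths of semilength 8, giving C_8. So A = C_8 = 1430.
Rooted binary trees with 15 nodes (each child slot possibly empty) number C_15. So B = C_15 = 9694845.
Non-crossing partitions of an n-element set are counted by C_n; here n = 11. So D = C_11 = 58786.
A + B + D = 1430 + 9694845 + 58786 = 9755061.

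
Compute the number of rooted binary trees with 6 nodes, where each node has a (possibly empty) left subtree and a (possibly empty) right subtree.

132

There are C_n binary search tree shapes on n keys; with n = 6 that is C_6.
C_6 = C_5 · 2(2·5+1)/(5+2) = 42 · 22/7 = 132.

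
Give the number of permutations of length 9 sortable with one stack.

By Knuth's characterisation, the stack-sortable permutations of length 9 are the 231-avoiders, numbering C_9.
C_9 = 4862.

4862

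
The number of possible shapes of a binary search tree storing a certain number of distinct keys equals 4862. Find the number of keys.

Binary search tree shapes on n keys are counted by C_n; 4862 = C_9.

9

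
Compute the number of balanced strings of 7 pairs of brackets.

With 7 pairs the number of balanced bracket strings is the Catalan number C_7.
C_7 = C_6 · 2(2·6+1)/(6+2) = 132 · 26/8 = 429.

429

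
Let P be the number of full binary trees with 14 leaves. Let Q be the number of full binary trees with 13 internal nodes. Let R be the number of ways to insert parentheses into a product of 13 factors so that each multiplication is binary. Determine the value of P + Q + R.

1693812

A full binary tree with L leaves has L−1 internal nodes and is counted by C_{L−1}; L = 14 gives C_13. So P = C_13 = 742900.
Full binary trees with n internal nodes are counted by C_n; here n = 13. So Q = C_13 = 742900.
Bracketing 13 factors into binary products is counted by C_{13−1} = C_12. So R = C_12 = 208012.
P + Q + R = 742900 + 742900 + 208012 = 1693812.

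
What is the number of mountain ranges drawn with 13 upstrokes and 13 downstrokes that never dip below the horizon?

Paths of 13 up- and 13 down-steps that never dip below the axis are Dyck paths; their count is C_13.
C_13 = 742900.

742900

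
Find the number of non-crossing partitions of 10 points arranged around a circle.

16796

Non-crossing partitions of an n-element set are counted by C_n; here n = 10.
C_10 = 16796.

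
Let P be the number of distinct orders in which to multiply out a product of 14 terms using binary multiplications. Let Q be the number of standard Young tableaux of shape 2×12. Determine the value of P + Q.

950912

Bracketing 14 factors into binary products is counted by C_{14−1} = C_13. So P = C_13 = 742900.
By the hook-length formula (or a Dyck-path bijection), SYT of shape 2×12 number C_12. So Q = C_12 = 208012.
P + Q = 742900 + 208012 = 950912.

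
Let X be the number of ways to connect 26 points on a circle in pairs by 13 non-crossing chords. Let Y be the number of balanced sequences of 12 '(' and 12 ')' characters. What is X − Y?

Pairing 26 circle points by 13 non-crossing chords gives C_13 matchings. So X = C_13 = 742900.
Balanced strings of n pairs of brackets are counted by C_n; here n = 12. So Y = C_12 = 208012.
X − Y = 742900 − 208012 = 534888.

534888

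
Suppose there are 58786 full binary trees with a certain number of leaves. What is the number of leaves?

12

Full binary trees with L leaves are counted by C_{L−1}. The Catalan number equal to 58786 is C_11.
So the index is 11, and the number of leaves is 11 + 1 = 12.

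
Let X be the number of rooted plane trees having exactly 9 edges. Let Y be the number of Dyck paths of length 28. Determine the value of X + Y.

2679302

Rooted ordered trees with n edges are counted by C_n; here n = 9. So X = C_9 = 4862.
A Dyck path with 14 up-steps and 14 down-steps has semilength 14, so there are C_14 of them. So Y = C_14 = 2674440.
X + Y = 4862 + 2674440 = 2679302.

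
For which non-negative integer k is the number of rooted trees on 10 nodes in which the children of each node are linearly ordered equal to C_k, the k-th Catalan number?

A rooted plane tree on 10 nodes has 9 edges, and such trees are counted by C_9.

9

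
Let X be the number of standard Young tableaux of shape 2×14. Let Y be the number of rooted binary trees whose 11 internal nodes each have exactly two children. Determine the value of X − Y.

2615654

By the hook-length formula (or a Dyck-path bijection), SYT of shape 2×14 number C_14. So X = C_14 = 2674440.
Full binary trees with n internal nodes are counted by C_n; here n = 11. So Y = C_11 = 58786.
X − Y = 2674440 − 58786 = 2615654.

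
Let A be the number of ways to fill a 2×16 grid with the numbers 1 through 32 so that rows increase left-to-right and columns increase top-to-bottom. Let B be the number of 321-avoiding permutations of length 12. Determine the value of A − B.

35149658

By the hook-length formula (or a Dyck-path bijection), SYT of shape 2×16 number C_16. So A = C_16 = 35357670.
Permutations of [n] avoiding any single length-3 pattern are counted by C_n; here n = 12. So B = C_12 = 208012.
A − B = 35357670 − 208012 = 35149658.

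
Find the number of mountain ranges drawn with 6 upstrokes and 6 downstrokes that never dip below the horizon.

132

Paths of 6 up- and 6 down-steps that never dip below the axis are Dyck paths; their count is C_6.
C_6 = 132.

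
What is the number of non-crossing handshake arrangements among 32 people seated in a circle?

With 32 = 2·16 people, non-crossing handshake pairings are non-crossing perfect matchings on a circle, counted by C_16.
C_16 = C(32,16)/17 = 601080390/17 = 35357670.

35357670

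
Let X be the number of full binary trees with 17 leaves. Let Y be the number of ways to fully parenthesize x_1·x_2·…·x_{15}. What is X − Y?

32683230

A full binary tree with L leaves has L−1 internal nodes and is counted by C_{L−1}; L = 17 gives C_16. So X = C_16 = 35357670.
Bracketing 15 factors into binary products is counted by C_{15−1} = C_14. So Y = C_14 = 2674440.
X − Y = 35357670 − 2674440 = 32683230.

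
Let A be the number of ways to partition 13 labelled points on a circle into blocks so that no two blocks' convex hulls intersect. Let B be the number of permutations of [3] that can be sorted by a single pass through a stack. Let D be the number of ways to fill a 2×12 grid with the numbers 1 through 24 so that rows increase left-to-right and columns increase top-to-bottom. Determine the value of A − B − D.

534883

Non-crossing partitions of an n-element set are counted by C_n; here n = 13. So A = C_13 = 742900.
By Knuth's characterisation, the stack-sortable permutations of length 3 are the 231-avoiders, numbering C_3. So B = C_3 = 5.
By the hook-length formula (or a Dyck-path bijection), SYT of shape 2×12 number C_12. So D = C_12 = 208012.
A − B − D = 742900 − 5 − 208012 = 534883.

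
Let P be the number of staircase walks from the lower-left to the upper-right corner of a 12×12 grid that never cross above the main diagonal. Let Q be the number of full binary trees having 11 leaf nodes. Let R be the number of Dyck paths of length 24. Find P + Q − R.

Monotone paths in an n×n grid that stay weakly below the diagonal are counted by C_n; here n = 12. So P = C_12 = 208012.
Full binary trees with 11 leaves have 11−1 = 10 internal nodes, so there are C_10 of them. So Q = C_10 = 16796.
A Dyck path with 12 up-steps and 12 down-steps has semilength 12, so there are C_12 of them. So R = C_12 = 208012.
P + Q − R = 208012 + 16796 − 208012 = 16796.

16796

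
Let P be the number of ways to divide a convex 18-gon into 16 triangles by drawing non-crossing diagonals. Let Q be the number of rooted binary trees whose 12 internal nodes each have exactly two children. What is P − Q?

A convex 18-gon is triangulated into 16 triangles, and the number of such triangulations is the Catalan number C_{18−2} = C_16. So P = C_16 = 35357670.
Full binary trees with n internal nodes are counted by C_n; here n = 12. So Q = C_12 = 208012.
P − Q = 35357670 − 208012 = 35149658.

35149658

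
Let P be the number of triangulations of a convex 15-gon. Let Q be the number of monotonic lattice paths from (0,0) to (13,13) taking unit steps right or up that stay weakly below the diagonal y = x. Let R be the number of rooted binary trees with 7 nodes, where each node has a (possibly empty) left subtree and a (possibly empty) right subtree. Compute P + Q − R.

1485371

Triangulations of a convex m-gon are counted by C_{m−2}; with m = 15 this is C_13. So P = C_13 = 742900.
Sub-diagonal monotone paths from (0,0) to (13,13) biject with Dyck paths of semilength 13, giving C_13. So Q = C_13 = 742900.
There are C_n binary search tree shapes on n keys; with n = 7 that is C_7. So R = C_7 = 429.
P + Q − R = 742900 + 742900 − 429 = 1485371.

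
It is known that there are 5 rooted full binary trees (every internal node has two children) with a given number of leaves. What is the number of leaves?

4

Full binary trees with L leaves are counted by C_{L−1}. The Catalan number equal to 5 is C_3.
So the index is 3, and the number of leaves is 3 + 1 = 4.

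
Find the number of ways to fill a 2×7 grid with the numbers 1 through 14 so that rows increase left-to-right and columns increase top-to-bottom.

429

Standard Young tableaux of shape 2×n are counted by C_n; here n = 7.
C_7 = C_6 · 2(2·6+1)/(6+2) = 132 · 26/8 = 429.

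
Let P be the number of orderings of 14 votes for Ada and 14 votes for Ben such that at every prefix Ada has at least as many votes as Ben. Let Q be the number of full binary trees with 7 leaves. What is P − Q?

2674308

Ballot sequences with n votes each where one side never trails are Dyck words, counted by C_n; here n = 14. So P = C_14 = 2674440.
Full binary trees with 7 leaves have 7−1 = 6 internal nodes, so there are C_6 of them. So Q = C_6 = 132.
P − Q = 2674440 − 132 = 2674308.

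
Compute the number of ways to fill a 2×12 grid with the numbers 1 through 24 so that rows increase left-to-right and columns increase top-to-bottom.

Standard Young tableaux of shape 2×n are counted by C_n; here n = 12.
C_12 = C_11 · 2(2·11+1)/(11+2) = 58786 · 46/13 = 208012.

208012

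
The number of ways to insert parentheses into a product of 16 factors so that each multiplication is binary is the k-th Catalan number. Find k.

Parenthesizations of m factors correspond to full binary trees with m leaves, counted by C_{m−1}; m = 16 gives C_15.

15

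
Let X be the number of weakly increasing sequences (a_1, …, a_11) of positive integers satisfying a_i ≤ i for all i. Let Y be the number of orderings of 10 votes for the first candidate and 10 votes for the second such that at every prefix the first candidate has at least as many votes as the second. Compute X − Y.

Weakly increasing sequences with a_i ≤ i biject with Dyck paths of semilength 11, so there are C_11. So X = C_11 = 58786.
Ballot sequences with n votes each where one side never trails are Dyck words, counted by C_n; here n = 10. So Y = C_10 = 16796.
X − Y = 58786 − 16796 = 41990.

41990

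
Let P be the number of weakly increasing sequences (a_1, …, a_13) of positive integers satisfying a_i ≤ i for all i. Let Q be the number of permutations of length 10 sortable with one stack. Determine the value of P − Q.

726104

Such sub-staircase sequences of length n are counted by C_n; here n = 13. So P = C_13 = 742900.
Stack-sortable permutations are exactly the 231-avoiding ones, counted by C_n; here n = 10. So Q = C_10 = 16796.
P − Q = 742900 − 16796 = 726104.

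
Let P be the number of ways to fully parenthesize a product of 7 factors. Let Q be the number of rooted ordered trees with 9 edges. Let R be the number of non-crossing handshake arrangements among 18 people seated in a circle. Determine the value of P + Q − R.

132

Parenthesizations of m factors correspond to full binary trees with m leaves, counted by C_{m−1}; m = 7 gives C_6. So P = C_6 = 132.
Rooted ordered trees with n edges are counted by C_n; here n = 9. So Q = C_9 = 4862.
With 18 = 2·9 people, non-crossing handshake pairings are non-crossing perfect matchings on a circle, counted by C_9. So R = C_9 = 4862.
P + Q − R = 132 + 4862 − 4862 = 132.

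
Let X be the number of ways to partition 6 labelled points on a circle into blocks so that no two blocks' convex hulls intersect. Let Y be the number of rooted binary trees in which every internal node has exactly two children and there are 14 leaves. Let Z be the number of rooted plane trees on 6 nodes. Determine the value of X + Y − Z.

Non-crossing partitions of an n-element set are counted by C_n; here n = 6. So X = C_6 = 132.
Full binary trees with 14 leaves have 14−1 = 13 internal nodes, so there are C_13 of them. So Y = C_13 = 742900.
Rooted ordered (plane) trees on m nodes have m−1 edges and are counted by C_{m−1}; m = 6 gives C_5. So Z = C_5 = 42.
X + Y − Z = 132 + 742900 − 42 = 742990.

742990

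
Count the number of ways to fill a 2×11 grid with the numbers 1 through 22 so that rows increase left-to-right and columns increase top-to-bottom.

By the hook-length formula (or a Dyck-path bijection), SYT of shape 2×11 number C_11.
C_11 = C_10 · 2(2·10+1)/(10+2) = 16796 · 42/12 = 58786.

58786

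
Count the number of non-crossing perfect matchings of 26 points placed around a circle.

Non-crossing perfect matchings of 2n points on a circle are counted by C_n; with 26 points, n = 13.
C_13 = C_12 · 2(2·12+1)/(12+2) = 208012 · 50/14 = 742900.

742900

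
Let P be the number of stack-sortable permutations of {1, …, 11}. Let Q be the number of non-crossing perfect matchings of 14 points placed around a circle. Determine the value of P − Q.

Stack-sortable permutations are exactly the 231-avoiding ones, counted by C_n; here n = 11. So P = C_11 = 58786.
Pairing 14 circle points by 7 non-crossing chords gives C_7 matchings. So Q = C_7 = 429.
P − Q = 58786 − 429 = 58357.

58357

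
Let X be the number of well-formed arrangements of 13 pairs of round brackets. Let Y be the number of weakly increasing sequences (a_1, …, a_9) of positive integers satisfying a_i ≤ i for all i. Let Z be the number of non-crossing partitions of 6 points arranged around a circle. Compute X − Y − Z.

Balanced strings of n pairs of brackets are counted by C_n; here n = 13. So X = C_13 = 742900.
Such sub-staircase sequences of length n are counted by C_n; here n = 9. So Y = C_9 = 4862.
The non-crossing partitions of [6] form a lattice of size C_6. So Z = C_6 = 132.
X − Y − Z = 742900 − 4862 − 132 = 737906.

737906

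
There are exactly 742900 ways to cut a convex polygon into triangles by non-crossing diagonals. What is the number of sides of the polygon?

15

Triangulations of a convex m-gon are counted by C_{m−2}. Since C_13 = 742900, the index is 13.
So m − 2 = 13, giving m = 15 sides.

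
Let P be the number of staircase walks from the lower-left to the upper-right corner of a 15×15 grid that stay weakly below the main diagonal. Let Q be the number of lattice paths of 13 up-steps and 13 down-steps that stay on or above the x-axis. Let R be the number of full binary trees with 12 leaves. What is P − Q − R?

8893159

Sub-diagonal monotone paths from (0,0) to (15,15) biject with Dyck paths of semilength 15, giving C_15. So P = C_15 = 9694845.
Dyck paths of semilength n (length 2n) are counted by C_n; here n = 13. So Q = C_13 = 742900.
Full binary trees with 12 leaves have 12−1 = 11 internal nodes, so there are C_11 of them. So R = C_11 = 58786.
P − Q − R = 9694845 − 742900 − 58786 = 8893159.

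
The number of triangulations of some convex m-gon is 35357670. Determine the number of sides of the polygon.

Triangulations of a convex m-gon are counted by C_{m−2}. The Catalan number equal to 35357670 is C_16.
So m − 2 = 16, giving m = 18 sides.

18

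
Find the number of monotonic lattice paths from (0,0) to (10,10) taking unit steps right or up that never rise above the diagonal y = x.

Sub-diagonal monotone paths from (0,0) to (10,10) biject with Dyck paths of semilength 10, giving C_10.
C_10 = C(20,10)/11 = 184756/11 = 16796.

16796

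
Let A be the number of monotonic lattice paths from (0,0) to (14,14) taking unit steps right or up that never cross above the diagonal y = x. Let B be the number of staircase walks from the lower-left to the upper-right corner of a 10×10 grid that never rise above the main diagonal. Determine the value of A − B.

Sub-diagonal monotone paths from (0,0) to (14,14) biject with Dyck paths of semilength 14, giving C_14. So A = C_14 = 2674440.
Sub-diagonal monotone paths from (0,0) to (10,10) biject with Dyck paths of semilength 10, giving C_10. So B = C_10 = 16796.
A − B = 2674440 − 16796 = 2657644.

2657644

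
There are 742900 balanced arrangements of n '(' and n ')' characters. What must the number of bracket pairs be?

13

Balanced strings of n bracket-pairs are counted by C_n; 742900 = C_13.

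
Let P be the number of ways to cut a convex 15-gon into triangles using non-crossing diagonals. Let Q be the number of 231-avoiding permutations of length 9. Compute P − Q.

738038

A convex 15-gon is triangulated into 13 triangles, and the number of such triangulations is the Catalan number C_{15−2} = C_13. So P = C_13 = 742900.
Permutations of [n] avoiding any single length-3 pattern are counted by C_n; here n = 9. So Q = C_9 = 4862.
P − Q = 742900 − 4862 = 738038.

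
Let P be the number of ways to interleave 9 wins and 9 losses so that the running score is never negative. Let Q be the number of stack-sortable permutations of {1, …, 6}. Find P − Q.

4730

Ballot sequences with n votes each where one side never trails are Dyck words, counted by C_n; here n = 9. So P = C_9 = 4862.
By Knuth's characterisation, the stack-sortable permutations of length 6 are the 231-avoiders, numbering C_6. So Q = C_6 = 132.
P − Q = 4862 − 132 = 4730.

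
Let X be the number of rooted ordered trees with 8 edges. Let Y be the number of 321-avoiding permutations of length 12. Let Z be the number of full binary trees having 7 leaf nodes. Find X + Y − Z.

Rooted ordered trees with n edges are counted by C_n; here n = 8. So X = C_8 = 1430.
For any fixed pattern of length 3, the pattern-avoiding permutations of [12] number C_12. So Y = C_12 = 208012.
A full binary tree with L leaves has L−1 internal nodes and is counted by C_{L−1}; L = 7 gives C_6. So Z = C_6 = 132.
X + Y − Z = 1430 + 208012 − 132 = 209310.

209310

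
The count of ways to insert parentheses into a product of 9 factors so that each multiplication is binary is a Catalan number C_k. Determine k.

8

Ways to associate a product of 9 factors correspond to binary trees on 9 leaves, so the count is C_8.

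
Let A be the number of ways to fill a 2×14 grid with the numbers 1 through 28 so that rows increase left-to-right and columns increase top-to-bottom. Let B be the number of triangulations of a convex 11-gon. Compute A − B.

Standard Young tableaux of shape 2×n are counted by C_n; here n = 14. So A = C_14 = 2674440.
A convex 11-gon is triangulated into 9 triangles, and the number of such triangulations is the Catalan number C_{11−2} = C_9. So B = C_9 = 4862.
A − B = 2674440 − 4862 = 2669578.

2669578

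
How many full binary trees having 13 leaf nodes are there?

Full binary trees with 13 leaves have 13−1 = 12 internal nodes, so there are C_12 of them.
C_12 = 208012.

208012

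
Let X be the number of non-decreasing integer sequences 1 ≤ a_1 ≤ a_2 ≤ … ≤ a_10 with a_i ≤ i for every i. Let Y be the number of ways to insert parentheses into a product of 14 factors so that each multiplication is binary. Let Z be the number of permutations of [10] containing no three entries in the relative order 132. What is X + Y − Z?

742900

Weakly increasing sequences with a_i ≤ i biject with Dyck paths of semilength 10, so there are C_10. So X = C_10 = 16796.
Ways to associate a product of 14 factors correspond to binary trees on 14 leaves, so the count is C_13. So Y = C_13 = 742900.
Permutations of [n] avoiding any single length-3 pattern are counted by C_n; here n = 10. So Z = C_10 = 16796.
X + Y − Z = 16796 + 742900 − 16796 = 742900.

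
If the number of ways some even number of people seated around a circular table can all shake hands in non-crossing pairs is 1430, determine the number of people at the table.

Non-crossing handshake pairings of 2n people are counted by C_n. Since C_8 = 1430, the index is 8.
So n = 8, and there are 2n = 16 people.

16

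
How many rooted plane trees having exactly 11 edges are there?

58786

Rooted ordered trees with n edges are counted by C_n; here n = 11.
C_11 = C(22,11)/12 = 705432/12 = 58786.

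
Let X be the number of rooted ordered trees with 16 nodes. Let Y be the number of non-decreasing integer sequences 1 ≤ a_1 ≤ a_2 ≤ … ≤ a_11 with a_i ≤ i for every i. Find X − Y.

9636059

A rooted plane tree on 16 nodes has 15 edges, and such trees are counted by C_15. So X = C_15 = 9694845.
Such sub-staircase sequences of length n are counted by C_n; here n = 11. So Y = C_11 = 58786.
X − Y = 9694845 − 58786 = 9636059.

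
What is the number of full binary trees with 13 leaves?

208012

Full binary trees with 13 leaves have 13−1 = 12 internal nodes, so there are C_12 of them.
C_12 = C(24,12)/13 = 2704156/13 = 208012.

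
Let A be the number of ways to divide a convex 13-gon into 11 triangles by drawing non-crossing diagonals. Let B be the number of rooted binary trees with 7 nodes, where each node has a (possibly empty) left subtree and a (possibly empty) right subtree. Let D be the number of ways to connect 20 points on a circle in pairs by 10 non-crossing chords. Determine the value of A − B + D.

75153

A convex 13-gon is triangulated into 11 triangles, and the number of such triangulations is the Catalan number C_{13−2} = C_11. So A = C_11 = 58786.
Rooted binary trees with 7 nodes (each child slot possibly empty) number C_7. So B = C_7 = 429.
Pairing 20 circle points by 10 non-crossing chords gives C_10 matchings. So D = C_10 = 16796.
A − B + D = 58786 − 429 + 16796 = 75153.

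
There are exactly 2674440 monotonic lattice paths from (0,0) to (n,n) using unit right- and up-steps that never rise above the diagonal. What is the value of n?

Such diagonal-avoiding paths in an n×n grid are counted by C_n; 2674440 = C_14.

14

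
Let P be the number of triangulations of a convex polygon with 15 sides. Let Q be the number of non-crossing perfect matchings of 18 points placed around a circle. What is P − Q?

The number of triangulations of a 15-gon is the Catalan number C_13 (index = sides − 2). So P = C_13 = 742900.
Non-crossing perfect matchings of 2n points on a circle are counted by C_n; with 18 points, n = 9. So Q = C_9 = 4862.
P − Q = 742900 − 4862 = 738038.

738038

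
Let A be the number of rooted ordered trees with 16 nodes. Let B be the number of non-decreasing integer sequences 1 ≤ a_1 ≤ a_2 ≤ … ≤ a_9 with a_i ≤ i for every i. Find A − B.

Rooted ordered (plane) trees on m nodes have m−1 edges and are counted by C_{m−1}; m = 16 gives C_15. So A = C_15 = 9694845.
Such sub-staircase sequences of length n are counted by C_n; here n = 9. So B = C_9 = 4862.
A − B = 9694845 − 4862 = 9689983.

9689983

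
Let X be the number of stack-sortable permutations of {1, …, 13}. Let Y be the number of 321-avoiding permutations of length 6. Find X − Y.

742768

By Knuth's characterisation, the stack-sortable permutations of length 13 are the 231-avoiders, numbering C_13. So X = C_13 = 742900.
Permutations of [n] avoiding any single length-3 pattern are counted by C_n; here n = 6. So Y = C_6 = 132.
X − Y = 742900 − 132 = 742768.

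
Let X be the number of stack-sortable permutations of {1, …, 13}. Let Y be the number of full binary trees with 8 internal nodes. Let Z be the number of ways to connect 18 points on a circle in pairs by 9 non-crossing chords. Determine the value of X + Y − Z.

739468

Stack-sortable permutations are exactly the 231-avoiding ones, counted by C_n; here n = 13. So X = C_13 = 742900.
The number of full binary trees on 8 internal nodes is the Catalan number C_8. So Y = C_8 = 1430.
Pairing 18 circle points by 9 non-crossing chords gives C_9 matchings. So Z = C_9 = 4862.
X + Y − Z = 742900 + 1430 − 4862 = 739468.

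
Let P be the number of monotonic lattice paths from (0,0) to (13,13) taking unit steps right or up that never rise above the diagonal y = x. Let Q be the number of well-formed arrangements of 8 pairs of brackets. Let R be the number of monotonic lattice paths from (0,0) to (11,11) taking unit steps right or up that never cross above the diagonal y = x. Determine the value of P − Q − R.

Monotone paths in an n×n grid that stay weakly below the diagonal are counted by C_n; here n = 13. So P = C_13 = 742900.
With 8 pairs the number of balanced bracket strings is the Catalan number C_8. So Q = C_8 = 1430.
Monotone paths in an n×n grid that stay weakly below the diagonal are counted by C_n; here n = 11. So R = C_11 = 58786.
P − Q − R = 742900 − 1430 − 58786 = 682684.

682684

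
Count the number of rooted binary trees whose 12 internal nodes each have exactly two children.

208012

The number of full binary trees on 12 internal nodes is the Catalan number C_12.
C_12 = 208012.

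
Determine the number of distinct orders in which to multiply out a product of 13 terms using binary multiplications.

Bracketing 13 factors into binary products is counted by C_{13−1} = C_12.
C_12 = C(24,12)/13 = 2704156/13 = 208012.

208012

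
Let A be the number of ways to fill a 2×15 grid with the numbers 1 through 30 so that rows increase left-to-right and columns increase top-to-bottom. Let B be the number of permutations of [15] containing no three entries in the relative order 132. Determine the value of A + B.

By the hook-length formula (or a Dyck-path bijection), SYT of shape 2×15 number C_15. So A = C_15 = 9694845.
For any fixed pattern of length 3, the pattern-avoiding permutations of [15] number C_15. So B = C_15 = 9694845.
A + B = 9694845 + 9694845 = 19389690.

19389690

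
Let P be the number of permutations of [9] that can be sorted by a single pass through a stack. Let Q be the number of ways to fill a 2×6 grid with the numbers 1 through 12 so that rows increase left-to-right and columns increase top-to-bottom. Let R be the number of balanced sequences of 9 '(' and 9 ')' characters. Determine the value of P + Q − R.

132

Stack-sortable permutations are exactly the 231-avoiding ones, counted by C_n; here n = 9. So P = C_9 = 4862.
Standard Young tableaux of shape 2×n are counted by C_n; here n = 6. So Q = C_6 = 132.
A balanced arrangement of 9 bracket pairs is a Dyck word of semilength 9, so the count is C_9. So R = C_9 = 4862.
P + Q − R = 4862 + 132 − 4862 = 132.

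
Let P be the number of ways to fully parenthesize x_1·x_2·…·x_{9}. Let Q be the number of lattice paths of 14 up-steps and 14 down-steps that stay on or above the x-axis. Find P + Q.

2675870

Ways to associate a product of 9 factors correspond to binary trees on 9 leaves, so the count is C_8. So P = C_8 = 1430.
Paths of 14 up- and 14 down-steps that never dip below the axis are Dyck paths; their count is C_14. So Q = C_14 = 2674440.
P + Q = 1430 + 2674440 = 2675870.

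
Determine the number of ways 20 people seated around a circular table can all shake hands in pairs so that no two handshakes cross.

Non-crossing handshake pairings of 2n people are counted by C_n; 20 people gives n = 10.
C_10 = C_9 · 2(2·9+1)/(9+2) = 4862 · 38/11 = 16796.

16796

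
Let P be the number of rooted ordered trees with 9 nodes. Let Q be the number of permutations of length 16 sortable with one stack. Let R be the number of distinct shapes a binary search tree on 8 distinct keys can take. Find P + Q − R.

Rooted ordered (plane) trees on m nodes have m−1 edges and are counted by C_{m−1}; m = 9 gives C_8. So P = C_8 = 1430.
By Knuth's characterisation, the stack-sortable permutations of length 16 are the 231-avoiders, numbering C_16. So Q = C_16 = 35357670.
There are C_n binary search tree shapes on n keys; with n = 8 that is C_8. So R = C_8 = 1430.
P + Q − R = 1430 + 35357670 − 1430 = 35357670.

35357670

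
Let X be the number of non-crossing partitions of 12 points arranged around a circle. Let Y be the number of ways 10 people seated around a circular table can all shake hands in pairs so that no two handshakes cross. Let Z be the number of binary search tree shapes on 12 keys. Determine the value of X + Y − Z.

Non-crossing partitions of an n-element set are counted by C_n; here n = 12. So X = C_12 = 208012.
With 10 = 2·5 people, non-crossing handshake pairings are non-crossing perfect matchings on a circle, counted by C_5. So Y = C_5 = 42.
There are C_n binary search tree shapes on n keys; with n = 12 that is C_12. So Z = C_12 = 208012.
X + Y − Z = 208012 + 42 − 208012 = 42.

42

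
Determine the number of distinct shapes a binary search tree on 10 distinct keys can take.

Rooted binary trees with 10 nodes (each child slot possibly empty) number C_10.
C_10 = C(20,10)/11 = 184756/11 = 16796.

16796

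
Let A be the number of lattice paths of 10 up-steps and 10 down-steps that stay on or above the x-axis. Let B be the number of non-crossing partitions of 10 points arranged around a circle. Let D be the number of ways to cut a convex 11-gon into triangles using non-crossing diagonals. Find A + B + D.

Dyck paths of semilength n (length 2n) are counted by C_n; here n = 10. So A = C_10 = 16796.
Non-crossing partitions of an n-element set are counted by C_n; here n = 10. So B = C_10 = 16796.
A convex 11-gon is triangulated into 9 triangles, and the number of such triangulations is the Catalan number C_{11−2} = C_9. So D = C_9 = 4862.
A + B + D = 16796 + 16796 + 4862 = 38454.

38454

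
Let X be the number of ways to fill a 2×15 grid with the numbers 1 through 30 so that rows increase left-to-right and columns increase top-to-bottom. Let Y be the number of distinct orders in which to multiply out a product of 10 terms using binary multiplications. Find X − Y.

By the hook-length formula (or a Dyck-path bijection), SYT of shape 2×15 number C_15. So X = C_15 = 9694845.
Parenthesizations of m factors correspond to full binary trees with m leaves, counted by C_{m−1}; m = 10 gives C_9. So Y = C_9 = 4862.
X − Y = 9694845 − 4862 = 9689983.

9689983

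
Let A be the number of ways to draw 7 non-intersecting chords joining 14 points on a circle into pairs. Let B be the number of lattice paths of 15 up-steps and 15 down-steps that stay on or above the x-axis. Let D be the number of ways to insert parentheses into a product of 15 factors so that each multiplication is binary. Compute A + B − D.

Pairing 14 circle points by 7 non-crossing chords gives C_7 matchings. So A = C_7 = 429.
Paths of 15 up- and 15 down-steps that never dip below the axis are Dyck paths; their count is C_15. So B = C_15 = 9694845.
Ways to associate a product of 15 factors correspond to binary trees on 15 leaves, so the count is C_14. So D = C_14 = 2674440.
A + B − D = 429 + 9694845 − 2674440 = 7020834.

7020834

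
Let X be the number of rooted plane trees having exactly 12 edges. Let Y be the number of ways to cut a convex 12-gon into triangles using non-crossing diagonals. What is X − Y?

A rooted plane tree with 12 edges has 13 nodes, and the count is C_12. So X = C_12 = 208012.
A convex 12-gon is triangulated into 10 triangles, and the number of such triangulations is the Catalan number C_{12−2} = C_10. So Y = C_10 = 16796.
X − Y = 208012 − 16796 = 191216.

191216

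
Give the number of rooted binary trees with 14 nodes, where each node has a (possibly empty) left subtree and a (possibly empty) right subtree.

2674440

Rooted binary trees with 14 nodes (each child slot possibly empty) number C_14.
C_14 = C_13 · 2(2·13+1)/(13+2) = 742900 · 54/15 = 2674440.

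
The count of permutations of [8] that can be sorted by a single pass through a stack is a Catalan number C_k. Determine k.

Stack-sortable permutations are exactly the 231-avoiding ones, counted by C_n; here n = 8.

8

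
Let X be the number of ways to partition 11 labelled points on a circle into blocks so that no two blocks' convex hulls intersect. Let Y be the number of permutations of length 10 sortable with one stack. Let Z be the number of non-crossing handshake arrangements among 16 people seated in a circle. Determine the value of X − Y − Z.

The non-crossing partitions of [11] form a lattice of size C_11. So X = C_11 = 58786.
Stack-sortable permutations are exactly the 231-avoiding ones, counted by C_n; here n = 10. So Y = C_10 = 16796.
With 16 = 2·8 people, non-crossing handshake pairings are non-crossing perfect matchings on a circle, counted by C_8. So Z = C_8 = 1430.
X − Y − Z = 58786 − 16796 − 1430 = 40560.

40560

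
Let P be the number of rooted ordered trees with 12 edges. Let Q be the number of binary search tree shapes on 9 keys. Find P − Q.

Rooted ordered trees with n edges are counted by C_n; here n = 12. So P = C_12 = 208012.
Binary trees (left/right distinguished) on n nodes are counted by C_n; here n = 9. So Q = C_9 = 4862.
P − Q = 208012 − 4862 = 203150.

203150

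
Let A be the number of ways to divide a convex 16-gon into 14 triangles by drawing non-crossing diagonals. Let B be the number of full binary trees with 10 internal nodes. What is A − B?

A convex 16-gon is triangulated into 14 triangles, and the number of such triangulations is the Catalan number C_{16−2} = C_14. So A = C_14 = 2674440.
Full binary trees with n internal nodes are counted by C_n; here n = 10. So B = C_10 = 16796.
A − B = 2674440 − 16796 = 2657644.

2657644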